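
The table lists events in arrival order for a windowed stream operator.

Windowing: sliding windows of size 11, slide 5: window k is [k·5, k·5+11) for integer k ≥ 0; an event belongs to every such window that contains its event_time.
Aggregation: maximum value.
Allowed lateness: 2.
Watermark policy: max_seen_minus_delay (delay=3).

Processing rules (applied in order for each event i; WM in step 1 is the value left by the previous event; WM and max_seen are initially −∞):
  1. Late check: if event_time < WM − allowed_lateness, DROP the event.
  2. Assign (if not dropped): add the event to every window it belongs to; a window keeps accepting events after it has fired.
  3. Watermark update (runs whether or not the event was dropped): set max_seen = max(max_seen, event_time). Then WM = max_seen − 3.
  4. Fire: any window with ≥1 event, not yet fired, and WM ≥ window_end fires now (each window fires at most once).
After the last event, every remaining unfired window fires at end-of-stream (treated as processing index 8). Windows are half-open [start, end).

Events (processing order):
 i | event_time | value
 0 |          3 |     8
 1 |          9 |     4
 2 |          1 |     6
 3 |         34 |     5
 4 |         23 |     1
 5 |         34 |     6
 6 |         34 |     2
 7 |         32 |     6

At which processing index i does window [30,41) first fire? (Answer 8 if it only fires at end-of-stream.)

8

i=0 t=3 v=8: → [0,11); WM=0
i=1 t=9 v=4: → [5,16),[0,11); WM=6
i=2 t=1 v=6: DROP (t<6-2); WM=6
i=3 t=34 v=5: → [30,41),[25,36); WM=31; [0,11) fires=8 [5,16) fires=4
i=4 t=23 v=1: DROP (t<31-2); WM=31
i=5 t=34 v=6: → [30,41),[25,36); WM=31
i=6 t=34 v=2: → [30,41),[25,36); WM=31
i=7 t=32 v=6: → [30,41),[25,36); WM=31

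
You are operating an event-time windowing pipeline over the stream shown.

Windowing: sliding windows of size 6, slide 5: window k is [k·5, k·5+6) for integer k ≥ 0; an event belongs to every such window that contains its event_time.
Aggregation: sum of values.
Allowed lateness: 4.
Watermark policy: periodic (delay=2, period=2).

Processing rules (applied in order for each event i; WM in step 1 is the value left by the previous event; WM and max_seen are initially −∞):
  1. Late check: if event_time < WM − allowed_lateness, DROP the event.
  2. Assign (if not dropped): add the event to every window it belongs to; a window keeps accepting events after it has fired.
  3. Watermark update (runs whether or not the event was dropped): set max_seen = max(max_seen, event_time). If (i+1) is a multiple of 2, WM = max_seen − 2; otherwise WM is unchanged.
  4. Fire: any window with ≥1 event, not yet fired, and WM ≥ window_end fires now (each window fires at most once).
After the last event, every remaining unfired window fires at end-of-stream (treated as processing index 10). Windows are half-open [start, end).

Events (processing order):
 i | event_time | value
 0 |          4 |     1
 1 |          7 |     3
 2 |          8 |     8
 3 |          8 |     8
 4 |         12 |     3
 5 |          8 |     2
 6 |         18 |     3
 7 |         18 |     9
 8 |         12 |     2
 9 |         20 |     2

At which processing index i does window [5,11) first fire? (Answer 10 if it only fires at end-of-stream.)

7

i=0 t=4 v=1: → [0,6); WM=−∞
i=1 t=7 v=3: → [5,11); WM=5
i=2 t=8 v=8: → [5,11); WM=5
i=3 t=8 v=8: → [5,11); WM=6; [0,6) fires=1
i=4 t=12 v=3: → [10,16); WM=6
i=5 t=8 v=2: → [5,11); WM=10
i=6 t=18 v=3: → [15,21); WM=10
i=7 t=18 v=9: → [15,21); WM=16; [5,11) fires=21 [10,16) fires=3
i=8 t=12 v=2: → [10,16); WM=16
i=9 t=20 v=2: → [20,26),[15,21); WM=18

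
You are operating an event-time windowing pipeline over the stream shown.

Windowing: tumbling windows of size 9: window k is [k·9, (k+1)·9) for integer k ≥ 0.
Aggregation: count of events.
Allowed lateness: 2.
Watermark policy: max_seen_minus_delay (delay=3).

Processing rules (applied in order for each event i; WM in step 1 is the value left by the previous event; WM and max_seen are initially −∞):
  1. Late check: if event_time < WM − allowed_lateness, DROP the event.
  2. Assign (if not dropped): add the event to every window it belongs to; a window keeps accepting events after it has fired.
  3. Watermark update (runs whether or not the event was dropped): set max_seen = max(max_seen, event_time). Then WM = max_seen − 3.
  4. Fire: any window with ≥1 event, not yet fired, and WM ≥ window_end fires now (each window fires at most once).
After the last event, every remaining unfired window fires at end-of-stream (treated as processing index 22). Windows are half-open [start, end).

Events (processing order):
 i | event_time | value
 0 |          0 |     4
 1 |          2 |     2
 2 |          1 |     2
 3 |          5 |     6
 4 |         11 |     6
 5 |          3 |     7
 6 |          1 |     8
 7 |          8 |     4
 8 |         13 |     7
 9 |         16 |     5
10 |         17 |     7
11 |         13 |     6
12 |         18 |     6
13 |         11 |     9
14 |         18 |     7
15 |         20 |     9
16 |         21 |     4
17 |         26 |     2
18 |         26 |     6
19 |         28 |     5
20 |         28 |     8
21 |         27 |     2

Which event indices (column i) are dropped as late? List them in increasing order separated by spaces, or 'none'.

i=0 t=0 v=4: → [0,9); WM=-3
i=1 t=2 v=2: → [0,9); WM=-1
i=2 t=1 v=2: → [0,9); WM=-1
i=3 t=5 v=6: → [0,9); WM=2
i=4 t=11 v=6: → [9,18); WM=8
i=5 t=3 v=7: DROP (t<8-2); WM=8
i=6 t=1 v=8: DROP (t<8-2); WM=8
i=7 t=8 v=4: → [0,9); WM=8
i=8 t=13 v=7: → [9,18); WM=10; [0,9) fires=5
i=9 t=16 v=5: → [9,18); WM=13
i=10 t=17 v=7: → [9,18); WM=14
i=11 t=13 v=6: → [9,18); WM=14
i=12 t=18 v=6: → [18,27); WM=15
i=13 t=11 v=9: DROP (t<15-2); WM=15
i=14 t=18 v=7: → [18,27); WM=15
i=15 t=20 v=9: → [18,27); WM=17
i=16 t=21 v=4: → [18,27); WM=18; [9,18) fires=5
i=17 t=26 v=2: → [18,27); WM=23
i=18 t=26 v=6: → [18,27); WM=23
i=19 t=28 v=5: → [27,36); WM=25
i=20 t=28 v=8: → [27,36); WM=25
i=21 t=27 v=2: → [27,36); WM=25

5 6 13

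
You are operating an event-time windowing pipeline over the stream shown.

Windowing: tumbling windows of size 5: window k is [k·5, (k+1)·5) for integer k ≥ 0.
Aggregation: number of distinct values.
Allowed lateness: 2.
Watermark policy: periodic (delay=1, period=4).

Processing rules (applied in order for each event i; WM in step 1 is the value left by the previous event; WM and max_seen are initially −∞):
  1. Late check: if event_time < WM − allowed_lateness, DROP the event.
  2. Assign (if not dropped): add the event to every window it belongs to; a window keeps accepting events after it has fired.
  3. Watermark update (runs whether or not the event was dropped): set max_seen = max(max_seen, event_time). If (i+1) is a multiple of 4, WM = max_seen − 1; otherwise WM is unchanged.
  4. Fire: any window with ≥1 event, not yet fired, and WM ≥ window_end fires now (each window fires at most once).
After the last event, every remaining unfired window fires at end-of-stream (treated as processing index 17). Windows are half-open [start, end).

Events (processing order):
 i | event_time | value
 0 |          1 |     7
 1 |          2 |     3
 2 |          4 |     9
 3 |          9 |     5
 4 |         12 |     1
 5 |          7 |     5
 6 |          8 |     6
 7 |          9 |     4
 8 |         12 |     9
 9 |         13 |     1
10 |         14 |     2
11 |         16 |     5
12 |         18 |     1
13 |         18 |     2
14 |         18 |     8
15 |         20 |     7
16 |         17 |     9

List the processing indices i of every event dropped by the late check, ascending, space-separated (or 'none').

none

i=0 t=1 v=7: → [0,5); WM=−∞
i=1 t=2 v=3: → [0,5); WM=−∞
i=2 t=4 v=9: → [0,5); WM=−∞
i=3 t=9 v=5: → [5,10); WM=8; [0,5) fires=3
i=4 t=12 v=1: → [10,15); WM=8
i=5 t=7 v=5: → [5,10); WM=8
i=6 t=8 v=6: → [5,10); WM=8
i=7 t=9 v=4: → [5,10); WM=11; [5,10) fires=3
i=8 t=12 v=9: → [10,15); WM=11
i=9 t=13 v=1: → [10,15); WM=11
i=10 t=14 v=2: → [10,15); WM=11
i=11 t=16 v=5: → [15,20); WM=15; [10,15) fires=3
i=12 t=18 v=1: → [15,20); WM=15
i=13 t=18 v=2: → [15,20); WM=15
i=14 t=18 v=8: → [15,20); WM=15
i=15 t=20 v=7: → [20,25); WM=19
i=16 t=17 v=9: → [15,20); WM=19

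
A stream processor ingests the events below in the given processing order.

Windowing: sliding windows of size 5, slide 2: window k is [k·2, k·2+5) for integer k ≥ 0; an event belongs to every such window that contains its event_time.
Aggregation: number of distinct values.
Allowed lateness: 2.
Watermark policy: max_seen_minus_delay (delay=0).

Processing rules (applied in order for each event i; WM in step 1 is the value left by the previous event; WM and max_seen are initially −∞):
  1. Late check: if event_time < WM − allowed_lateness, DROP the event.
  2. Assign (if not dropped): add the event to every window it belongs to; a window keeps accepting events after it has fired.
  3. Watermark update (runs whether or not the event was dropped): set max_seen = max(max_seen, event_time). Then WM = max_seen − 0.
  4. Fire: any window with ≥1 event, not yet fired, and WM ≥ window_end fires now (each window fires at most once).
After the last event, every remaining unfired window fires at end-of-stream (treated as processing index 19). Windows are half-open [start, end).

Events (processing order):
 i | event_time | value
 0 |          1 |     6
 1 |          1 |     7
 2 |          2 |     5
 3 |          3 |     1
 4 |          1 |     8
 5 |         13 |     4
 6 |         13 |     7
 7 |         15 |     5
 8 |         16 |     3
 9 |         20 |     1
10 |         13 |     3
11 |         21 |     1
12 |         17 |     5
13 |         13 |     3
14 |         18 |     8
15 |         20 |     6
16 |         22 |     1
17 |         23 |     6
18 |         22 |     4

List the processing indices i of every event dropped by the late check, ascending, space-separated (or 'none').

i=0 t=1 v=6: → [0,5); WM=1
i=1 t=1 v=7: → [0,5); WM=1
i=2 t=2 v=5: → [2,7),[0,5); WM=2
i=3 t=3 v=1: → [2,7),[0,5); WM=3
i=4 t=1 v=8: → [0,5); WM=3
i=5 t=13 v=4: → [12,17),[10,15); WM=13; [0,5) fires=5 [2,7) fires=2
i=6 t=13 v=7: → [12,17),[10,15); WM=13
i=7 t=15 v=5: → [14,19),[12,17); WM=15; [10,15) fires=2
i=8 t=16 v=3: → [16,21),[14,19),[12,17); WM=16
i=9 t=20 v=1: → [20,25),[18,23),[16,21); WM=20; [12,17) fires=4 [14,19) fires=2
i=10 t=13 v=3: DROP (t<20-2); WM=20
i=11 t=21 v=1: → [20,25),[18,23); WM=21; [16,21) fires=2
i=12 t=17 v=5: DROP (t<21-2); WM=21
i=13 t=13 v=3: DROP (t<21-2); WM=21
i=14 t=18 v=8: DROP (t<21-2); WM=21
i=15 t=20 v=6: → [20,25),[18,23),[16,21); WM=21
i=16 t=22 v=1: → [22,27),[20,25),[18,23); WM=22
i=17 t=23 v=6: → [22,27),[20,25); WM=23; [18,23) fires=2
i=18 t=22 v=4: → [22,27),[20,25),[18,23); WM=23

10 12 13 14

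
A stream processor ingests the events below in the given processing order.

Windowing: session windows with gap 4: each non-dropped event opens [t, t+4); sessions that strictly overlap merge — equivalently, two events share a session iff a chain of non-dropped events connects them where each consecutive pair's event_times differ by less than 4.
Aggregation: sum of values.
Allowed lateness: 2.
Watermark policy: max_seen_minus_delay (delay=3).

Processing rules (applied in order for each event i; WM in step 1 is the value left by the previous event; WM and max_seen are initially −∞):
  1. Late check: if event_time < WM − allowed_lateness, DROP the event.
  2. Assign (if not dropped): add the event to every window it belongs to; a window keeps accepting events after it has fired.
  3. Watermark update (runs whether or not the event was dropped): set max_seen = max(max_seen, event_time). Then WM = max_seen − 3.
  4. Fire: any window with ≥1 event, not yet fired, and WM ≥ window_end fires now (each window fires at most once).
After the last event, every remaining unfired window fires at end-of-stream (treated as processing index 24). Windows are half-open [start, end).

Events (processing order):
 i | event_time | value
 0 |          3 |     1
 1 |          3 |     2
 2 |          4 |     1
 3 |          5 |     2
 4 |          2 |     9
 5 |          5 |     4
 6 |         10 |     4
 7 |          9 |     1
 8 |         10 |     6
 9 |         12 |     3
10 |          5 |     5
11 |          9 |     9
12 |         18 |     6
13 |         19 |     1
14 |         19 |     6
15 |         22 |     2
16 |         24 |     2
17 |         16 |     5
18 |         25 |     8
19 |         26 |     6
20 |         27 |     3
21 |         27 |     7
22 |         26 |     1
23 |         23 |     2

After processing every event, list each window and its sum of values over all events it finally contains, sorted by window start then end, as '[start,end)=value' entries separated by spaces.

[2,9)=19 [9,16)=23 [18,31)=44

i=0 t=3 v=1: → [3,7); WM=0
i=1 t=3 v=2: → [3,7); WM=0
i=2 t=4 v=1: → [3,8); WM=1
i=3 t=5 v=2: → [3,9); WM=2
i=4 t=2 v=9: → [2,9); WM=2
i=5 t=5 v=4: → [2,9); WM=2
i=6 t=10 v=4: → [10,14); WM=7
i=7 t=9 v=1: → [9,14); WM=7
i=8 t=10 v=6: → [9,14); WM=7
i=9 t=12 v=3: → [9,16); WM=9
i=10 t=5 v=5: DROP (t<9-2); WM=9
i=11 t=9 v=9: → [9,16); WM=9
i=12 t=18 v=6: → [18,22); WM=15
i=13 t=19 v=1: → [18,23); WM=16
i=14 t=19 v=6: → [18,23); WM=16
i=15 t=22 v=2: → [18,26); WM=19
i=16 t=24 v=2: → [18,28); WM=21
i=17 t=16 v=5: DROP (t<21-2); WM=21
i=18 t=25 v=8: → [18,29); WM=22
i=19 t=26 v=6: → [18,30); WM=23
i=20 t=27 v=3: → [18,31); WM=24
i=21 t=27 v=7: → [18,31); WM=24
i=22 t=26 v=1: → [18,31); WM=24
i=23 t=23 v=2: → [18,31); WM=24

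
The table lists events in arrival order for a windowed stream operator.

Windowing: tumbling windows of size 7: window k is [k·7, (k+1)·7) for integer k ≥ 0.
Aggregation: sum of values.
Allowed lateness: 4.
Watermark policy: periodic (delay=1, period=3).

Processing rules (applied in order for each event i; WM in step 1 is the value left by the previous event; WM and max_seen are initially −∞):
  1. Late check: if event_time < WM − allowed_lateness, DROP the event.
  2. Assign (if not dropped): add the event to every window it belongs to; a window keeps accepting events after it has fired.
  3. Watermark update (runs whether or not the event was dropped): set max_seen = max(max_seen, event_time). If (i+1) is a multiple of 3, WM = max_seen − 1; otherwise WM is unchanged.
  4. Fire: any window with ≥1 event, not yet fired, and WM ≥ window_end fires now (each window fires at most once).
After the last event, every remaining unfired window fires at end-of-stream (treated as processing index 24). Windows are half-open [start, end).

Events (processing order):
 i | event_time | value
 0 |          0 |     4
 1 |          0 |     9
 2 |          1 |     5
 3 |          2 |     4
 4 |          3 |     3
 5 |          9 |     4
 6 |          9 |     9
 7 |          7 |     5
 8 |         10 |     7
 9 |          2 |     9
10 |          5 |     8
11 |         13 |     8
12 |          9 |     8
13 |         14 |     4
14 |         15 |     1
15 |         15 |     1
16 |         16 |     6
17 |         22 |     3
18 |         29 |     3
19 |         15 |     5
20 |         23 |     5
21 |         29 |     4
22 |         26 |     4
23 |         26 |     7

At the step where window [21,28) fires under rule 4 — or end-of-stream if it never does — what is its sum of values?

i=0 t=0 v=4: → [0,7); WM=−∞
i=1 t=0 v=9: → [0,7); WM=−∞
i=2 t=1 v=5: → [0,7); WM=0
i=3 t=2 v=4: → [0,7); WM=0
i=4 t=3 v=3: → [0,7); WM=0
i=5 t=9 v=4: → [7,14); WM=8; [0,7) fires=25
i=6 t=9 v=9: → [7,14); WM=8
i=7 t=7 v=5: → [7,14); WM=8
i=8 t=10 v=7: → [7,14); WM=9
i=9 t=2 v=9: DROP (t<9-4); WM=9
i=10 t=5 v=8: → [0,7); WM=9
i=11 t=13 v=8: → [7,14); WM=12
i=12 t=9 v=8: → [7,14); WM=12
i=13 t=14 v=4: → [14,21); WM=12
i=14 t=15 v=1: → [14,21); WM=14; [7,14) fires=41
i=15 t=15 v=1: → [14,21); WM=14
i=16 t=16 v=6: → [14,21); WM=14
i=17 t=22 v=3: → [21,28); WM=21; [14,21) fires=12
i=18 t=29 v=3: → [28,35); WM=21
i=19 t=15 v=5: DROP (t<21-4); WM=21
i=20 t=23 v=5: → [21,28); WM=28; [21,28) fires=8
i=21 t=29 v=4: → [28,35); WM=28
i=22 t=26 v=4: → [21,28); WM=28
i=23 t=26 v=7: → [21,28); WM=28

8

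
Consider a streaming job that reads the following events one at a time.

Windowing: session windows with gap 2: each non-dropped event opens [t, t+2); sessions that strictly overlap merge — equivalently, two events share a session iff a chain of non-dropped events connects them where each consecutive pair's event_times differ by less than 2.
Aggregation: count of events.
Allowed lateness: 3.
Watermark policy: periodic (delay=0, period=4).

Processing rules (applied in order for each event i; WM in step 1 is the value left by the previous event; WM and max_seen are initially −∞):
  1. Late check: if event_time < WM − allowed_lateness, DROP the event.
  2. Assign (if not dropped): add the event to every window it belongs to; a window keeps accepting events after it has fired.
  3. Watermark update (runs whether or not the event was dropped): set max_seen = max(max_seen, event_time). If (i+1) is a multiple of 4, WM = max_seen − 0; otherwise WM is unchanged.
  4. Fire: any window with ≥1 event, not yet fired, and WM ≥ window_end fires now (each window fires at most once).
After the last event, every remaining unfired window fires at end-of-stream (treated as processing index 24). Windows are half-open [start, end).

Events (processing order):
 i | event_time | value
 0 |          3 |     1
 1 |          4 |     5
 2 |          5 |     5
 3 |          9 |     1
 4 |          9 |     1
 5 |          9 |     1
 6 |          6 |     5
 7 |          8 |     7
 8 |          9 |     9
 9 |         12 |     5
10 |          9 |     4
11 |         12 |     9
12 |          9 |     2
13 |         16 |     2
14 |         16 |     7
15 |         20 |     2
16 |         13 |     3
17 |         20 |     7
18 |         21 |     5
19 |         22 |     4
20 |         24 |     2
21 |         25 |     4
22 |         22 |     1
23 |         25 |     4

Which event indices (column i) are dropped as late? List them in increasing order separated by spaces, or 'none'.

i=0 t=3 v=1: → [3,5); WM=−∞
i=1 t=4 v=5: → [3,6); WM=−∞
i=2 t=5 v=5: → [3,7); WM=−∞
i=3 t=9 v=1: → [9,11); WM=9
i=4 t=9 v=1: → [9,11); WM=9
i=5 t=9 v=1: → [9,11); WM=9
i=6 t=6 v=5: → [3,8); WM=9
i=7 t=8 v=7: → [8,11); WM=9
i=8 t=9 v=9: → [8,11); WM=9
i=9 t=12 v=5: → [12,14); WM=9
i=10 t=9 v=4: → [8,11); WM=9
i=11 t=12 v=9: → [12,14); WM=12
i=12 t=9 v=2: → [8,11); WM=12
i=13 t=16 v=2: → [16,18); WM=12
i=14 t=16 v=7: → [16,18); WM=12
i=15 t=20 v=2: → [20,22); WM=20
i=16 t=13 v=3: DROP (t<20-3); WM=20
i=17 t=20 v=7: → [20,22); WM=20
i=18 t=21 v=5: → [20,23); WM=20
i=19 t=22 v=4: → [20,24); WM=22
i=20 t=24 v=2: → [24,26); WM=22
i=21 t=25 v=4: → [24,27); WM=22
i=22 t=22 v=1: → [20,24); WM=22
i=23 t=25 v=4: → [24,27); WM=25

16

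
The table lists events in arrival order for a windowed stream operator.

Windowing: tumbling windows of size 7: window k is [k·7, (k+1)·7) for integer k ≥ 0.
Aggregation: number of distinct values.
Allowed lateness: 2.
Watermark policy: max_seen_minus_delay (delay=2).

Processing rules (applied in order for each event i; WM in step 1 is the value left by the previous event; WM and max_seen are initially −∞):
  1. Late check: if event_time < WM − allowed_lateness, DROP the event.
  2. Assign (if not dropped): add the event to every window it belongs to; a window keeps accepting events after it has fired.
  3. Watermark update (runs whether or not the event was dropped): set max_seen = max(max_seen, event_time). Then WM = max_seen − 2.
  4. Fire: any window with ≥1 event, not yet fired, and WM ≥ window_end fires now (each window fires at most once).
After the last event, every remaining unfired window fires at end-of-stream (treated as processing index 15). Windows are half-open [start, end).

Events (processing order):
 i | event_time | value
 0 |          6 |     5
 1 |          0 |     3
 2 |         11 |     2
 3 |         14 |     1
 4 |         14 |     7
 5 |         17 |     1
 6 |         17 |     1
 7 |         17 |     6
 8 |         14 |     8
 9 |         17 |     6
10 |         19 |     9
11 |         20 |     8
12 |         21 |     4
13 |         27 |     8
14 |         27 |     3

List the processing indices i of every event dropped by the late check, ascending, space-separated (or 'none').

1

i=0 t=6 v=5: → [0,7); WM=4
i=1 t=0 v=3: DROP (t<4-2); WM=4
i=2 t=11 v=2: → [7,14); WM=9; [0,7) fires=1
i=3 t=14 v=1: → [14,21); WM=12
i=4 t=14 v=7: → [14,21); WM=12
i=5 t=17 v=1: → [14,21); WM=15; [7,14) fires=1
i=6 t=17 v=1: → [14,21); WM=15
i=7 t=17 v=6: → [14,21); WM=15
i=8 t=14 v=8: → [14,21); WM=15
i=9 t=17 v=6: → [14,21); WM=15
i=10 t=19 v=9: → [14,21); WM=17
i=11 t=20 v=8: → [14,21); WM=18
i=12 t=21 v=4: → [21,28); WM=19
i=13 t=27 v=8: → [21,28); WM=25; [14,21) fires=5
i=14 t=27 v=3: → [21,28); WM=25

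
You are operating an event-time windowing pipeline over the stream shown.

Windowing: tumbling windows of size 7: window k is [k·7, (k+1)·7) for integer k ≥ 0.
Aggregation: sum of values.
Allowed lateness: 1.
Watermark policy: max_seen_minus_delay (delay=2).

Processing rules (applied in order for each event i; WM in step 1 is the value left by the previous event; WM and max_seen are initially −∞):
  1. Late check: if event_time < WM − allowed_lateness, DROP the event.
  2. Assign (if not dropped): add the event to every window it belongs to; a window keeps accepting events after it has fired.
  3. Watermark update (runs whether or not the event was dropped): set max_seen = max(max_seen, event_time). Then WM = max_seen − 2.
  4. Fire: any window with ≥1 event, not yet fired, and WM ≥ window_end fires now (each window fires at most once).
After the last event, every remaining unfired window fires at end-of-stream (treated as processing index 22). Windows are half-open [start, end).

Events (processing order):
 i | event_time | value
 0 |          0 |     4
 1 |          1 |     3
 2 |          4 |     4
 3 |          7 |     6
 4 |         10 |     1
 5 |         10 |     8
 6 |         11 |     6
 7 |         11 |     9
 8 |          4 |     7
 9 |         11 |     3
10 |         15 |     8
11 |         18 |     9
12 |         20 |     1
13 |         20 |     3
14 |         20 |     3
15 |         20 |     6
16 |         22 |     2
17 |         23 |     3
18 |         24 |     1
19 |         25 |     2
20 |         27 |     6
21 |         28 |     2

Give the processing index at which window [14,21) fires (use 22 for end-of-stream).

17

i=0 t=0 v=4: → [0,7); WM=-2
i=1 t=1 v=3: → [0,7); WM=-1
i=2 t=4 v=4: → [0,7); WM=2
i=3 t=7 v=6: → [7,14); WM=5
i=4 t=10 v=1: → [7,14); WM=8; [0,7) fires=11
i=5 t=10 v=8: → [7,14); WM=8
i=6 t=11 v=6: → [7,14); WM=9
i=7 t=11 v=9: → [7,14); WM=9
i=8 t=4 v=7: DROP (t<9-1); WM=9
i=9 t=11 v=3: → [7,14); WM=9
i=10 t=15 v=8: → [14,21); WM=13
i=11 t=18 v=9: → [14,21); WM=16; [7,14) fires=33
i=12 t=20 v=1: → [14,21); WM=18
i=13 t=20 v=3: → [14,21); WM=18
i=14 t=20 v=3: → [14,21); WM=18
i=15 t=20 v=6: → [14,21); WM=18
i=16 t=22 v=2: → [21,28); WM=20
i=17 t=23 v=3: → [21,28); WM=21; [14,21) fires=30
i=18 t=24 v=1: → [21,28); WM=22
i=19 t=25 v=2: → [21,28); WM=23
i=20 t=27 v=6: → [21,28); WM=25
i=21 t=28 v=2: → [28,35); WM=26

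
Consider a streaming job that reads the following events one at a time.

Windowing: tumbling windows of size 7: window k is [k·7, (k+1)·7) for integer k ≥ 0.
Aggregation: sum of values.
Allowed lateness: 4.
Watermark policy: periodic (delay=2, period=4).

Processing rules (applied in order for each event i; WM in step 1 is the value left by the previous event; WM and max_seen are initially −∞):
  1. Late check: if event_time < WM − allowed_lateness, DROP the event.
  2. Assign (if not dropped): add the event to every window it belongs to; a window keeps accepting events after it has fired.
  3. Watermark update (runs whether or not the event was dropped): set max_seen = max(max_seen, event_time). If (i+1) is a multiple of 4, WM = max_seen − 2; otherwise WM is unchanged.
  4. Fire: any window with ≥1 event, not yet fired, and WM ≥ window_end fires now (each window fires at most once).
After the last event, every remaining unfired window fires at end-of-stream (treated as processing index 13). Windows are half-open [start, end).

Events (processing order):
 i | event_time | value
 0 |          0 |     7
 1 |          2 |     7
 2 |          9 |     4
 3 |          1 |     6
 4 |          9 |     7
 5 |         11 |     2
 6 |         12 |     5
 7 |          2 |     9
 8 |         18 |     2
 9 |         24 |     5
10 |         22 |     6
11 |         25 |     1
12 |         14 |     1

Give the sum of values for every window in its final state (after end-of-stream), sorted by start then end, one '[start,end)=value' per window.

i=0 t=0 v=7: → [0,7); WM=−∞
i=1 t=2 v=7: → [0,7); WM=−∞
i=2 t=9 v=4: → [7,14); WM=−∞
i=3 t=1 v=6: → [0,7); WM=7; [0,7) fires=20
i=4 t=9 v=7: → [7,14); WM=7
i=5 t=11 v=2: → [7,14); WM=7
i=6 t=12 v=5: → [7,14); WM=7
i=7 t=2 v=9: DROP (t<7-4); WM=10
i=8 t=18 v=2: → [14,21); WM=10
i=9 t=24 v=5: → [21,28); WM=10
i=10 t=22 v=6: → [21,28); WM=10
i=11 t=25 v=1: → [21,28); WM=23; [7,14) fires=18 [14,21) fires=2
i=12 t=14 v=1: DROP (t<23-4); WM=23

[0,7)=20 [7,14)=18 [14,21)=2 [21,28)=12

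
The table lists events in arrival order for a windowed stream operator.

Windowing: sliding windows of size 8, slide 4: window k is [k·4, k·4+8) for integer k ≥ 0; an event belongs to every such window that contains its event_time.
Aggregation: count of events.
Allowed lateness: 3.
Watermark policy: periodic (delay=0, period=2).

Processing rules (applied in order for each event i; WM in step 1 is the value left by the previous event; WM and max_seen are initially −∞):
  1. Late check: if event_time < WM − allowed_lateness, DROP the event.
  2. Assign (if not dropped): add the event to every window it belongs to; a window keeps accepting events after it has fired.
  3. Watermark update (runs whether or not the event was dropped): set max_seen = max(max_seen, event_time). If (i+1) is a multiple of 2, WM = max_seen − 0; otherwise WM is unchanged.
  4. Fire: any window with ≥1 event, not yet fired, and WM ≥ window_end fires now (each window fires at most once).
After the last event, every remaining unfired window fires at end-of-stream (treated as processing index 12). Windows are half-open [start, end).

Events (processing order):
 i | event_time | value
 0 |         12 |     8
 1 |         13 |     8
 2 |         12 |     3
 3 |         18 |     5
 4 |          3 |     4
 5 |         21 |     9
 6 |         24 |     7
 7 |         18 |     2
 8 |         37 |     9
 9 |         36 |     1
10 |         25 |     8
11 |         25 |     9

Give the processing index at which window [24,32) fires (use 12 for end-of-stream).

i=0 t=12 v=8: → [12,20),[8,16); WM=−∞
i=1 t=13 v=8: → [12,20),[8,16); WM=13
i=2 t=12 v=3: → [12,20),[8,16); WM=13
i=3 t=18 v=5: → [16,24),[12,20); WM=18; [8,16) fires=3
i=4 t=3 v=4: DROP (t<18-3); WM=18
i=5 t=21 v=9: → [20,28),[16,24); WM=21; [12,20) fires=4
i=6 t=24 v=7: → [24,32),[20,28); WM=21
i=7 t=18 v=2: → [16,24),[12,20); WM=24; [16,24) fires=3
i=8 t=37 v=9: → [36,44),[32,40); WM=24
i=9 t=36 v=1: → [36,44),[32,40); WM=37; [20,28) fires=2 [24,32) fires=1
i=10 t=25 v=8: DROP (t<37-3); WM=37
i=11 t=25 v=9: DROP (t<37-3); WM=37

9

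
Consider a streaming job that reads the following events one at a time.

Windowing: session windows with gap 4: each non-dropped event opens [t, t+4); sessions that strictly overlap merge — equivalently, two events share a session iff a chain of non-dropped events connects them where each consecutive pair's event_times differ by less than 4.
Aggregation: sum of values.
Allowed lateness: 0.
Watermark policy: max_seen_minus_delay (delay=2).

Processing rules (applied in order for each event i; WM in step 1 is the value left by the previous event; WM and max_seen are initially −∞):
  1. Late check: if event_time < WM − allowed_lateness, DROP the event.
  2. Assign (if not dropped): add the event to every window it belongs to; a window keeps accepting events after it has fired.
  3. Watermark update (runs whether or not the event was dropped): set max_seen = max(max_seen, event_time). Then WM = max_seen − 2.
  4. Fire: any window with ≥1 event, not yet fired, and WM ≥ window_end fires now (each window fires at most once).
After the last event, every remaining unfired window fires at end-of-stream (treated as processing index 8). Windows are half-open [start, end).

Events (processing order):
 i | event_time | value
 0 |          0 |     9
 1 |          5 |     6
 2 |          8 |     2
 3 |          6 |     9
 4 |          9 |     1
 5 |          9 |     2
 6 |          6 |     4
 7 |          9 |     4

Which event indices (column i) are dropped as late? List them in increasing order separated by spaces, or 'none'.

6

i=0 t=0 v=9: → [0,4); WM=-2
i=1 t=5 v=6: → [5,9); WM=3
i=2 t=8 v=2: → [5,12); WM=6
i=3 t=6 v=9: → [5,12); WM=6
i=4 t=9 v=1: → [5,13); WM=7
i=5 t=9 v=2: → [5,13); WM=7
i=6 t=6 v=4: DROP (t<7-0); WM=7
i=7 t=9 v=4: → [5,13); WM=7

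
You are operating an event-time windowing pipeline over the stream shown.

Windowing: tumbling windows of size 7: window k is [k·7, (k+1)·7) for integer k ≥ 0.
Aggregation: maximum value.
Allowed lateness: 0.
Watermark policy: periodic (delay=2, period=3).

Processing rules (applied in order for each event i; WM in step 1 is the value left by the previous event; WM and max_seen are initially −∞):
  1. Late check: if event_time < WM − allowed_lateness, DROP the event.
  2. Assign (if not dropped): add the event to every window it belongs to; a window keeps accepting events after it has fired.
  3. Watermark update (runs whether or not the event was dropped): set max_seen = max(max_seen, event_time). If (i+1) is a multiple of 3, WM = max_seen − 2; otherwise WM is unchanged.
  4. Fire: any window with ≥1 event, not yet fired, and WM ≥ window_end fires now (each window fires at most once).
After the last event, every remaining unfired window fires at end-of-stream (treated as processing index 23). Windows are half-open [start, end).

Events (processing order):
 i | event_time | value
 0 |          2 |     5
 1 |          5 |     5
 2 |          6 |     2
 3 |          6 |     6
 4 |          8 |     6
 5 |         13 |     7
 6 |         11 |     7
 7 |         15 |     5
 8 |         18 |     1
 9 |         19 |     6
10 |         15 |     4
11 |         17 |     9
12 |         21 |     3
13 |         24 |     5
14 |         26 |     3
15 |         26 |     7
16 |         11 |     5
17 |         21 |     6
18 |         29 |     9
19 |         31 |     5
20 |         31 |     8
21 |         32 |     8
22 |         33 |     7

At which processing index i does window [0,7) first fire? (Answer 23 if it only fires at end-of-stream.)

5

i=0 t=2 v=5: → [0,7); WM=−∞
i=1 t=5 v=5: → [0,7); WM=−∞
i=2 t=6 v=2: → [0,7); WM=4
i=3 t=6 v=6: → [0,7); WM=4
i=4 t=8 v=6: → [7,14); WM=4
i=5 t=13 v=7: → [7,14); WM=11; [0,7) fires=6
i=6 t=11 v=7: → [7,14); WM=11
i=7 t=15 v=5: → [14,21); WM=11
i=8 t=18 v=1: → [14,21); WM=16; [7,14) fires=7
i=9 t=19 v=6: → [14,21); WM=16
i=10 t=15 v=4: DROP (t<16-0); WM=16
i=11 t=17 v=9: → [14,21); WM=17
i=12 t=21 v=3: → [21,28); WM=17
i=13 t=24 v=5: → [21,28); WM=17
i=14 t=26 v=3: → [21,28); WM=24; [14,21) fires=9
i=15 t=26 v=7: → [21,28); WM=24
i=16 t=11 v=5: DROP (t<24-0); WM=24
i=17 t=21 v=6: DROP (t<24-0); WM=24
i=18 t=29 v=9: → [28,35); WM=24
i=19 t=31 v=5: → [28,35); WM=24
i=20 t=31 v=8: → [28,35); WM=29; [21,28) fires=7
i=21 t=32 v=8: → [28,35); WM=29
i=22 t=33 v=7: → [28,35); WM=29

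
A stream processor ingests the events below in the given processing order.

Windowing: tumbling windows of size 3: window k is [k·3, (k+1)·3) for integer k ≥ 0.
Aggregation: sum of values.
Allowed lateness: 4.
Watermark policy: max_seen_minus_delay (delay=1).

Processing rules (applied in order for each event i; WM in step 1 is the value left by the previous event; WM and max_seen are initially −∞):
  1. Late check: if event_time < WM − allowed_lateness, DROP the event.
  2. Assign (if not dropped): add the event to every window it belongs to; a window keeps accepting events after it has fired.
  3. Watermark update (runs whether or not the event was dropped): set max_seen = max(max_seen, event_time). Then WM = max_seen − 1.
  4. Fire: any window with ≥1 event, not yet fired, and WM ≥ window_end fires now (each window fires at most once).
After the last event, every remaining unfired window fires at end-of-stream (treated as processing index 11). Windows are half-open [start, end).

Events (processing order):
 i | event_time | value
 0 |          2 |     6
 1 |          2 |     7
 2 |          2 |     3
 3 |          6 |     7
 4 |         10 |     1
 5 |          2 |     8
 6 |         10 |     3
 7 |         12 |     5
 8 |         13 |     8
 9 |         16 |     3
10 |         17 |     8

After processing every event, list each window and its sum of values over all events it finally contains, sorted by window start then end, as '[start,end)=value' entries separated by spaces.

i=0 t=2 v=6: → [0,3); WM=1
i=1 t=2 v=7: → [0,3); WM=1
i=2 t=2 v=3: → [0,3); WM=1
i=3 t=6 v=7: → [6,9); WM=5; [0,3) fires=16
i=4 t=10 v=1: → [9,12); WM=9; [6,9) fires=7
i=5 t=2 v=8: DROP (t<9-4); WM=9
i=6 t=10 v=3: → [9,12); WM=9
i=7 t=12 v=5: → [12,15); WM=11
i=8 t=13 v=8: → [12,15); WM=12; [9,12) fires=4
i=9 t=16 v=3: → [15,18); WM=15; [12,15) fires=13
i=10 t=17 v=8: → [15,18); WM=16

[0,3)=16 [6,9)=7 [9,12)=4 [12,15)=13 [15,18)=11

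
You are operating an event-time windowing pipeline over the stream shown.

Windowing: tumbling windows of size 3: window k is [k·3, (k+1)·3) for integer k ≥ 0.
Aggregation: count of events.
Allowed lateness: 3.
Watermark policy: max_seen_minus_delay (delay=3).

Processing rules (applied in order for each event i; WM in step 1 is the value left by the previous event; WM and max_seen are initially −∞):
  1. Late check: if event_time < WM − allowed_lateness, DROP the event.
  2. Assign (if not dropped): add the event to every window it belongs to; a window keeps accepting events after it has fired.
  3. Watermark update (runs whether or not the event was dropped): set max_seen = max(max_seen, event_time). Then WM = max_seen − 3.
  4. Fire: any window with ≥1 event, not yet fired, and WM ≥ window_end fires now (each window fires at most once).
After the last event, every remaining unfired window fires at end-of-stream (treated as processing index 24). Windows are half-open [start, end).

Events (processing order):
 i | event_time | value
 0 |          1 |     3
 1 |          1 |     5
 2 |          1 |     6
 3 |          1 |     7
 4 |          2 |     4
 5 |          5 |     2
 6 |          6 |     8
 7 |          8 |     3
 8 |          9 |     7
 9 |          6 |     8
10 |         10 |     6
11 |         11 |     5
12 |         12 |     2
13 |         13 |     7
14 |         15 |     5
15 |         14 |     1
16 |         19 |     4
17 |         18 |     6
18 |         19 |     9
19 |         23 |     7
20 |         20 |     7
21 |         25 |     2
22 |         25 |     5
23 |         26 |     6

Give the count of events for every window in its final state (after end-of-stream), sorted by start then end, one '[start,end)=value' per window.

[0,3)=5 [3,6)=1 [6,9)=3 [9,12)=3 [12,15)=3 [15,18)=1 [18,21)=4 [21,24)=1 [24,27)=3

i=0 t=1 v=3: → [0,3); WM=-2
i=1 t=1 v=5: → [0,3); WM=-2
i=2 t=1 v=6: → [0,3); WM=-2
i=3 t=1 v=7: → [0,3); WM=-2
i=4 t=2 v=4: → [0,3); WM=-1
i=5 t=5 v=2: → [3,6); WM=2
i=6 t=6 v=8: → [6,9); WM=3; [0,3) fires=5
i=7 t=8 v=3: → [6,9); WM=5
i=8 t=9 v=7: → [9,12); WM=6; [3,6) fires=1
i=9 t=6 v=8: → [6,9); WM=6
i=10 t=10 v=6: → [9,12); WM=7
i=11 t=11 v=5: → [9,12); WM=8
i=12 t=12 v=2: → [12,15); WM=9; [6,9) fires=3
i=13 t=13 v=7: → [12,15); WM=10
i=14 t=15 v=5: → [15,18); WM=12; [9,12) fires=3
i=15 t=14 v=1: → [12,15); WM=12
i=16 t=19 v=4: → [18,21); WM=16; [12,15) fires=3
i=17 t=18 v=6: → [18,21); WM=16
i=18 t=19 v=9: → [18,21); WM=16
i=19 t=23 v=7: → [21,24); WM=20; [15,18) fires=1
i=20 t=20 v=7: → [18,21); WM=20
i=21 t=25 v=2: → [24,27); WM=22; [18,21) fires=4
i=22 t=25 v=5: → [24,27); WM=22
i=23 t=26 v=6: → [24,27); WM=23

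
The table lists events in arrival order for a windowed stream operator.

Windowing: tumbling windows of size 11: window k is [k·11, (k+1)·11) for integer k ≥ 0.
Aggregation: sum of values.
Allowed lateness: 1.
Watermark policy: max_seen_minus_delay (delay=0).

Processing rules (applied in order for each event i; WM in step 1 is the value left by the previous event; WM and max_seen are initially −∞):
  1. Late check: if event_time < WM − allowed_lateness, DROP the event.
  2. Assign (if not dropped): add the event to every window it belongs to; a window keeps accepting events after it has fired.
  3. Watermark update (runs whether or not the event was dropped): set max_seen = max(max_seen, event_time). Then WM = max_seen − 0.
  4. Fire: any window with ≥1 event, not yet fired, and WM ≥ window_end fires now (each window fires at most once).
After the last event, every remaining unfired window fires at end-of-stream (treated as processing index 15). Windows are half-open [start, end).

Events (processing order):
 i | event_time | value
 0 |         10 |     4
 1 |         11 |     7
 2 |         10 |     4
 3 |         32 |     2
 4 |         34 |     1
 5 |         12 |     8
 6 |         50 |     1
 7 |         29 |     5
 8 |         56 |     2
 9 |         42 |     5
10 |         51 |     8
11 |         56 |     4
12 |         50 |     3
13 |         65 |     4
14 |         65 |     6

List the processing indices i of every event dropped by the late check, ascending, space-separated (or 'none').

i=0 t=10 v=4: → [0,11); WM=10
i=1 t=11 v=7: → [11,22); WM=11; [0,11) fires=4
i=2 t=10 v=4: → [0,11); WM=11
i=3 t=32 v=2: → [22,33); WM=32; [11,22) fires=7
i=4 t=34 v=1: → [33,44); WM=34; [22,33) fires=2
i=5 t=12 v=8: DROP (t<34-1); WM=34
i=6 t=50 v=1: → [44,55); WM=50; [33,44) fires=1
i=7 t=29 v=5: DROP (t<50-1); WM=50
i=8 t=56 v=2: → [55,66); WM=56; [44,55) fires=1
i=9 t=42 v=5: DROP (t<56-1); WM=56
i=10 t=51 v=8: DROP (t<56-1); WM=56
i=11 t=56 v=4: → [55,66); WM=56
i=12 t=50 v=3: DROP (t<56-1); WM=56
i=13 t=65 v=4: → [55,66); WM=65
i=14 t=65 v=6: → [55,66); WM=65

5 7 9 10 12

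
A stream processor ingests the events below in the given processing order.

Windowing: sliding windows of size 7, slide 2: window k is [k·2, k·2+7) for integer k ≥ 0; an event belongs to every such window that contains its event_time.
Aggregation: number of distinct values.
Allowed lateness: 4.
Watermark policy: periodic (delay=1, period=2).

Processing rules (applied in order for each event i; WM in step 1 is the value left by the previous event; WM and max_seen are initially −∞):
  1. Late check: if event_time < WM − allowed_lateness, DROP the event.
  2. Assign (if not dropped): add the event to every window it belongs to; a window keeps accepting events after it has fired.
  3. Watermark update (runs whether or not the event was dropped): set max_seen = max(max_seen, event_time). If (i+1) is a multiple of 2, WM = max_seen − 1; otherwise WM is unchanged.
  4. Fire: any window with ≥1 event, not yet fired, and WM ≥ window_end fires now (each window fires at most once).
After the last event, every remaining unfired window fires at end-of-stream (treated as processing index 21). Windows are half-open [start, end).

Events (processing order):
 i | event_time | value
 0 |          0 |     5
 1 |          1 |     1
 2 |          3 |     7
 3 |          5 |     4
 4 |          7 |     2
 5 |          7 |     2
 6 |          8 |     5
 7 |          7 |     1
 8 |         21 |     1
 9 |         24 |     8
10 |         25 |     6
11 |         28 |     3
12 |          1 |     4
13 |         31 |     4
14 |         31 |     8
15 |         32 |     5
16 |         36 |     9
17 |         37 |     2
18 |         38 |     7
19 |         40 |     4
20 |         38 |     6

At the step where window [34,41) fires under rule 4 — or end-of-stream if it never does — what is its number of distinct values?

i=0 t=0 v=5: → [0,7); WM=−∞
i=1 t=1 v=1: → [0,7); WM=0
i=2 t=3 v=7: → [2,9),[0,7); WM=0
i=3 t=5 v=4: → [4,11),[2,9),[0,7); WM=4
i=4 t=7 v=2: → [6,13),[4,11),[2,9); WM=4
i=5 t=7 v=2: → [6,13),[4,11),[2,9); WM=6
i=6 t=8 v=5: → [8,15),[6,13),[4,11),[2,9); WM=6
i=7 t=7 v=1: → [6,13),[4,11),[2,9); WM=7; [0,7) fires=4
i=8 t=21 v=1: → [20,27),[18,25),[16,23); WM=7
i=9 t=24 v=8: → [24,31),[22,29),[20,27),[18,25); WM=23; [2,9) fires=5 [4,11) fires=4 [6,13) fires=3 [8,15) fires=1 [16,23) fires=1
i=10 t=25 v=6: → [24,31),[22,29),[20,27); WM=23
i=11 t=28 v=3: → [28,35),[26,33),[24,31),[22,29); WM=27; [18,25) fires=2 [20,27) fires=3
i=12 t=1 v=4: DROP (t<27-4); WM=27
i=13 t=31 v=4: → [30,37),[28,35),[26,33); WM=30; [22,29) fires=3
i=14 t=31 v=8: → [30,37),[28,35),[26,33); WM=30
i=15 t=32 v=5: → [32,39),[30,37),[28,35),[26,33); WM=31; [24,31) fires=3
i=16 t=36 v=9: → [36,43),[34,41),[32,39),[30,37); WM=31
i=17 t=37 v=2: → [36,43),[34,41),[32,39); WM=36; [26,33) fires=4 [28,35) fires=4
i=18 t=38 v=7: → [38,45),[36,43),[34,41),[32,39); WM=36
i=19 t=40 v=4: → [40,47),[38,45),[36,43),[34,41); WM=39; [30,37) fires=4 [32,39) fires=4
i=20 t=38 v=6: → [38,45),[36,43),[34,41),[32,39); WM=39

5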